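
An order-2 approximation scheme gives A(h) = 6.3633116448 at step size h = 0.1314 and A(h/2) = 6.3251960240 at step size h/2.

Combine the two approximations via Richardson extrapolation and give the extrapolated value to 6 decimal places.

Error is O(h^2); halving h shrinks it by 2^2 = 4.
Numerator 4*A(h/2) − A(h) = 4*6.3251960240 − 6.3633116448 = 18.9374724512
Denominator 4 − 1 = 3.
R = 18.9374724512/3 = 6.3124908171

6.312491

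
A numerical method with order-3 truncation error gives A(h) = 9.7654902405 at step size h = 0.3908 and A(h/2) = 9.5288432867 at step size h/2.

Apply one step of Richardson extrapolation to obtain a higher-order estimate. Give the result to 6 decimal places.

r = 3, so 2^r = 8.
2^3·A(h/2) = 76.2307462936; minus A(h) gives 66.4652560531.
(8·9.5288432867 − 9.7654902405)/(8 − 1) = 9.4950365790

9.495037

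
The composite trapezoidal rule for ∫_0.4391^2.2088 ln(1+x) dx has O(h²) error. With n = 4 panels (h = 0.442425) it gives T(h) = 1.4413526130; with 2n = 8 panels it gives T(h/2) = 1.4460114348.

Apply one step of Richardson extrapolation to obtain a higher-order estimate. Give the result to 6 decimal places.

1.447564

r = 2: numerator weight 4, denominator 3.
Difference of the inputs: 1.4460114348 − 1.4413526130 = 0.0046588218
Divide by 2^2 − 1 = 3: 0.0046588218/3 = 0.0015529406
R = 1.4460114348 + 0.0015529406 = 1.4475643754
Correction |R − A(h/2)| = 1.553e-03; gap |A(h/2) − A(h)| = 4.659e-03.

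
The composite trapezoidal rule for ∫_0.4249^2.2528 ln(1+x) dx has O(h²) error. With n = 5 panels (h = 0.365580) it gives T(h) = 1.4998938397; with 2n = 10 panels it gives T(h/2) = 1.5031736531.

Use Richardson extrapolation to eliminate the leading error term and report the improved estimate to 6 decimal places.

1.504267

r = 2, so 2^r = 4.
4 × 1.5031736531 = 6.0126946124; subtract 1.4998938397 → 4.5128007727
Denominator 4 − 1 = 3.
So the Richardson estimate is 1.5042669242.
Gap between inputs: 3.280e-03; correction applied: +0.0010932711.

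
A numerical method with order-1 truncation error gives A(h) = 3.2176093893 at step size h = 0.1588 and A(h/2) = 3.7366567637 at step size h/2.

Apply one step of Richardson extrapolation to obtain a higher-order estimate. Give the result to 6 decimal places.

r = 1, so 2^r = 2.
Weighted: 7.4733135274 − 3.2176093893 = 4.2557041381
4.2557041381 ÷ 1 = 4.2557041381

4.255704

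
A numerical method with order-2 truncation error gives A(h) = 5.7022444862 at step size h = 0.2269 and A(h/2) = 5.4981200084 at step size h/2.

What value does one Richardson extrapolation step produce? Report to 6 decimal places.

5.430079

r = 2: numerator weight 4, denominator 3.
Weighted: 21.9924800336 − 5.7022444862 = 16.2902355474
Denominator 4 − 1 = 3.
16.2902355474 ÷ 3 = 5.4300785158
Shift from A(h/2): −0.0680414926.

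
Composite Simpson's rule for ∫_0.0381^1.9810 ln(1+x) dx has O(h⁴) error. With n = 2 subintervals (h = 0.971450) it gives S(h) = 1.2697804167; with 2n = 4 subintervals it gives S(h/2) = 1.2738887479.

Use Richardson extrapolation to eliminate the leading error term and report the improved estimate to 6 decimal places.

1.274163

With r = 4 the leading error scales as h^4, so the weight is 2^4 = 16.
Weighted: 20.3822199664 − 1.2697804167 = 19.1124395497
Extrapolated: 19.1124395497 / 15 = 1.2741626366
Gap between inputs: 4.108e-03; correction applied: +0.0002738887.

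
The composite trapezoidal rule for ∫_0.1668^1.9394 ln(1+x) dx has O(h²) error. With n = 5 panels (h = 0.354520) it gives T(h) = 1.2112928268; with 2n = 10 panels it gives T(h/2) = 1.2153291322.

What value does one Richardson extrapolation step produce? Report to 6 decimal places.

1.216675

Method order is 2; weight 2^2 = 4.
Difference of the inputs: 1.2153291322 − 1.2112928268 = 0.0040363054
Divide by 2^2 − 1 = 3: 0.0040363054/3 = 0.0013454351
R = 1.2153291322 + 0.0013454351 = 1.2166745673
Gap between inputs: 4.036e-03; correction applied: +0.0013454351.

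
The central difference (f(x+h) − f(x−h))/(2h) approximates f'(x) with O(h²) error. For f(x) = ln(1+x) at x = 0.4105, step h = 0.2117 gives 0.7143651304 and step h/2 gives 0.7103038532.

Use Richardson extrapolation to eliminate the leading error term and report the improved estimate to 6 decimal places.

0.708950

r = 2, so 2^r = 4.
Difference of the inputs: 0.7103038532 − 0.7143651304 = -0.0040612772
Correction (A(h/2) − A(h))/(4 − 1) = (-0.0040612772)/3 = -0.0013537591
R = 0.7103038532 − 0.0013537591 = 0.7089500941
Correction |R − A(h/2)| = 1.354e-03; gap |A(h/2) − A(h)| = 4.061e-03.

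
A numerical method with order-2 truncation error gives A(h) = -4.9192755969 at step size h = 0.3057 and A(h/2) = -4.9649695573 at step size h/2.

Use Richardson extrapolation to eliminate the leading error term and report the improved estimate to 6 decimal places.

-4.980201

The method has order 2: 2^2 = 4.
Difference of the inputs: -4.9649695573 − (-4.9192755969) = -0.0456939604
Divide by 2^2 − 1 = 3: (-0.0456939604)/3 = -0.0152313201
R = A(h/2) + (A(h/2) − A(h))/3 = -4.9649695573 − 0.0152313201 = -4.9802008774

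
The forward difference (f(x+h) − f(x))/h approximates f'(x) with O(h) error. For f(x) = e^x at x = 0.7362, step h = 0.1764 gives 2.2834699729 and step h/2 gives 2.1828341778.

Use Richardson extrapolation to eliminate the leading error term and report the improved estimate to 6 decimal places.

2.082198

Order 1 gives 2^r = 2 and 2^r − 1 = 1.
Difference of the inputs: 2.1828341778 − 2.2834699729 = -0.1006357951
Divide by 2^1 − 1 = 1: (-0.1006357951)/1 = -0.1006357951
R = A(h/2) + (A(h/2) − A(h))/1 = 2.1828341778 − 0.1006357951 = 2.0821983827
Gap between inputs: 1.006e-01; correction applied: −0.1006357951.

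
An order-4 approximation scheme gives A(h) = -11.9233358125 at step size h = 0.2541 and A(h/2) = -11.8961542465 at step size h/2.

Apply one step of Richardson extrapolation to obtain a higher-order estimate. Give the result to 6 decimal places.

With r = 4 the leading error scales as h^4, so the weight is 2^4 = 16.
Top: 16(-11.8961542465) − (-11.9233358125) = -178.4151321315
Extrapolated: (-178.4151321315) / 15 = -11.8943421421

-11.894342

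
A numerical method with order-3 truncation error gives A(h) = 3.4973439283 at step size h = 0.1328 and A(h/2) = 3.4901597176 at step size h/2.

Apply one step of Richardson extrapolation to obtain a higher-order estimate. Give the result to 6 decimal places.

3.489133

With r = 3 the leading error scales as h^3, so the weight is 2^3 = 8.
8×3.4901597176 = 27.9212777408; 27.9212777408 − 3.4973439283 = 24.4239338125
24.4239338125 ÷ 7 = 3.4891334018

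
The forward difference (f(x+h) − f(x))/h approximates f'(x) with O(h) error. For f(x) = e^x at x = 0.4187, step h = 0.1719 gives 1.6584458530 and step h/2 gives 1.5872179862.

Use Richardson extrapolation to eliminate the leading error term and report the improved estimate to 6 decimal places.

1.515990

Error is O(h^1); halving h shrinks it by 2^1 = 2.
Top: 2(1.5872179862) − (1.6584458530) = 1.5159901194
Extrapolated: 1.5159901194 / 1 = 1.5159901194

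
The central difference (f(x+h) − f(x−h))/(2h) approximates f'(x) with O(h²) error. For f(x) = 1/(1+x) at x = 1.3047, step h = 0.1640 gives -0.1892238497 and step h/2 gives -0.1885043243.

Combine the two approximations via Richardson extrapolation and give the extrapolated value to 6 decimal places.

Method order is 2; weight 2^2 = 4.
4×(-0.1885043243) − (-0.1892238497) = -0.5647934475
R = (-0.5647934475)/3 = -0.1882644825

-0.188264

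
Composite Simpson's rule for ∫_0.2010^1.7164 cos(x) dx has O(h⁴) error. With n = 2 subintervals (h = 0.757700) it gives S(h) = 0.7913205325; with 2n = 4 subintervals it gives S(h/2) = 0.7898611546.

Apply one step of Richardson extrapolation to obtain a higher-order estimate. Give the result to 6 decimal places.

0.789764

Leading term ∝ h^4; use weight 16 = 2^4.
Top: 16(0.7898611546) − (0.7913205325) = 11.8464579411
R = 11.8464579411/15 = 0.7897638627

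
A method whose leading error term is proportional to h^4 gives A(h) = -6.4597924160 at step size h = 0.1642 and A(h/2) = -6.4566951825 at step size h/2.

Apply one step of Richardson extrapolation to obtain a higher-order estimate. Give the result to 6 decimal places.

With r = 4 the leading error scales as h^4, so the weight is 2^4 = 16.
Weighted: (-103.3071229200) − (-6.4597924160) = -96.8473305040
Denominator 16 − 1 = 15.
(-96.8473305040) ÷ 15 = -6.4564887003
Gap between inputs: 3.097e-03; correction applied: +0.0002064822.

-6.456489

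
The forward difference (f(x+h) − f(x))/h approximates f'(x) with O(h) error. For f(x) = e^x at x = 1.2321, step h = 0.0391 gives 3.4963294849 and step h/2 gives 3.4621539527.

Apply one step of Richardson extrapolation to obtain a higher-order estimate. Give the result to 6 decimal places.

3.427978

With r = 1 the leading error scales as h^1, so the weight is 2^1 = 2.
2^1 × A(h/2) = 6.9243079054; minus A(h) gives 3.4279784205.
Divide by 2^1 − 1 = 1.
R = 3.4279784205/1 = 3.4279784205
Shift from A(h/2): −0.0341755322.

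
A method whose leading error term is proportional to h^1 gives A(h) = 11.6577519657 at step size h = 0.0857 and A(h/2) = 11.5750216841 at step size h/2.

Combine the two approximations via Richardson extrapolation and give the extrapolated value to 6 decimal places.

The method has order 1: 2^1 = 2.
2^1 × A(h/2) = 23.1500433682; minus A(h) gives 11.4922914025.
(2 × 11.5750216841 − 11.6577519657)/(2 − 1) = 11.4922914025

11.492291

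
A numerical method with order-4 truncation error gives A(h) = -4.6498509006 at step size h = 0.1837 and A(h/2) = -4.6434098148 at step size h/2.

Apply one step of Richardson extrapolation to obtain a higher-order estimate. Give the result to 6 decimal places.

-4.642980

Method order is 4; weight 2^4 = 16.
A(h/2) − A(h) = -4.6434098148 − (-4.6498509006) = 0.0064410858
Correction (A(h/2) − A(h))/(16 − 1) = 0.0064410858/15 = 0.0004294057
R = A(h/2) + (A(h/2) − A(h))/15 = -4.6434098148 + 0.0004294057 = -4.6429804091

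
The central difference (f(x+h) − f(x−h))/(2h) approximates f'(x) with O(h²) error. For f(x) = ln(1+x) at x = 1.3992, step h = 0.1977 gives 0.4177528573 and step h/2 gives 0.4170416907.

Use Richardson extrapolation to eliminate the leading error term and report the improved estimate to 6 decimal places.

0.416805

Error is O(h^2); halving h shrinks it by 2^2 = 4.
4 × 0.4170416907 − 0.4177528573 = 1.2504139055
1.2504139055 ÷ 3 = 0.4168046352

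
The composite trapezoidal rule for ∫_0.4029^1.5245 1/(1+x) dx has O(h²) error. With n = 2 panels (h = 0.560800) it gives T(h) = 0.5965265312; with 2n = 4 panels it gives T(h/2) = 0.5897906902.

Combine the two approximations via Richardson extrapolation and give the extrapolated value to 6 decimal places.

r = 2, so 2^r = 4.
A(h/2) − A(h) = 0.5897906902 − 0.5965265312 = -0.0067358410
Correction (A(h/2) − A(h))/(4 − 1) = (-0.0067358410)/3 = -0.0022452803
R = A(h/2) + (A(h/2) − A(h))/3 = 0.5897906902 − 0.0022452803 = 0.5875454099
Correction |R − A(h/2)| = 2.245e-03; gap |A(h/2) − A(h)| = 6.736e-03.

0.587545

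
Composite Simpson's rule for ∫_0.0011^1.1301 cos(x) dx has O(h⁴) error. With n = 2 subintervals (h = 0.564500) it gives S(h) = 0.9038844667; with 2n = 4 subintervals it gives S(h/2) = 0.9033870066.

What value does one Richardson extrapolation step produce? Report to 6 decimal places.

0.903354

r = 4, so 2^r = 16.
16*0.9033870066 = 14.4541921056; 14.4541921056 − 0.9038844667 = 13.5503076389
Divide by 2^4 − 1 = 15.
Result: 0.9033538426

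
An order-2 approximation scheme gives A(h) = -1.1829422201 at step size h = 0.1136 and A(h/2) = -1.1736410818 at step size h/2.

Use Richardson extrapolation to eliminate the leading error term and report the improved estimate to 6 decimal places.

With r = 2 the leading error scales as h^2, so the weight is 2^2 = 4.
Numerator 4·A(h/2) − A(h) = 4·(-1.1736410818) − (-1.1829422201) = -3.5116221071
(-3.5116221071) ÷ 3 = -1.1705407024

-1.170541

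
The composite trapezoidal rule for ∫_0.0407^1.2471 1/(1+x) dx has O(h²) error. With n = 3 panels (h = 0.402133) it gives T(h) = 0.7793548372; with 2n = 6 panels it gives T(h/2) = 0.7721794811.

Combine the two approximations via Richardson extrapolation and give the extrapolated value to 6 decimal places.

0.769788

Order 2 gives 2^r = 4 and 2^r − 1 = 3.
Top: 4(0.7721794811) − (0.7793548372) = 2.3093630872
Extrapolated: 2.3093630872 / 3 = 0.7697876957
Shift from A(h/2): −0.0023917854.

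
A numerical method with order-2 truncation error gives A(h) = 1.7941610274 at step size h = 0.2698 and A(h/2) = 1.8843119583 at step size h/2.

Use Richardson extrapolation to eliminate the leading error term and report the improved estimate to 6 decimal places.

Leading term ∝ h^2; use weight 4 = 2^2.
4 × 1.8843119583 = 7.5372478332; subtract 1.7941610274 → 5.7430868058
R = 5.7430868058/3 = 1.9143622686

1.914362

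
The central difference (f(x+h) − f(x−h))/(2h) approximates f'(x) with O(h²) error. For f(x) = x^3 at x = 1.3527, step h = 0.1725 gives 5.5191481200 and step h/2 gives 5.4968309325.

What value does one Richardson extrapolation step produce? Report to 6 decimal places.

5.489392

Leading term ∝ h^2; use weight 4 = 2^2.
Top: 4(5.4968309325) − (5.5191481200) = 16.4681756100
Extrapolated: 16.4681756100 / 3 = 5.4893918700
Gap between inputs: 2.232e-02; correction applied: −0.0074390625.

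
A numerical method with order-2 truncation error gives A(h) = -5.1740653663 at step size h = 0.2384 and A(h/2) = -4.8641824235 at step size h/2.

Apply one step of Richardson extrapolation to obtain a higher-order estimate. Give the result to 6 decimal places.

The method has order 2: 2^2 = 4.
2^2 × A(h/2) = -19.4567296940; minus A(h) gives -14.2826643277.
R = (-14.2826643277)/3 = -4.7608881092
Correction |R − A(h/2)| = 1.033e-01; gap |A(h/2) − A(h)| = 3.099e-01.

-4.760888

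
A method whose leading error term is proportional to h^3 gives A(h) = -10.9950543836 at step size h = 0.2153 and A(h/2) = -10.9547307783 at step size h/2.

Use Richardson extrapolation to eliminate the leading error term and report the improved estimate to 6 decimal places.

-10.948970

Order 3 gives 2^r = 8 and 2^r − 1 = 7.
8·(-10.9547307783) = -87.6378462264; subtract (-10.9950543836) → -76.6427918428
Extrapolated: (-76.6427918428) / 7 = -10.9489702633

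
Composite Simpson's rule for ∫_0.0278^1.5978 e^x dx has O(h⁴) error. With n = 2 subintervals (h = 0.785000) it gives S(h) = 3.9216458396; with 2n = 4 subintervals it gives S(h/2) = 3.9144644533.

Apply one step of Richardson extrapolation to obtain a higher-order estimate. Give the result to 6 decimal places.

Order 4 gives 2^r = 16 and 2^r − 1 = 15.
Top: 16(3.9144644533) − (3.9216458396) = 58.7097854132
Denominator 16 − 1 = 15.
(16·3.9144644533 − 3.9216458396)/(16 − 1) = 3.9139856942

3.913986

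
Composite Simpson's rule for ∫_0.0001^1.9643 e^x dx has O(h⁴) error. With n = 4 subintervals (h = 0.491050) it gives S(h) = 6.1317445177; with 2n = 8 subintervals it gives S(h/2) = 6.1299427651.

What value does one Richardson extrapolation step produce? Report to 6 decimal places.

6.129823

Order 4 gives 2^r = 16 and 2^r − 1 = 15.
Numerator 16 × A(h/2) − A(h) = 16 × 6.1299427651 − 6.1317445177 = 91.9473397239
Denominator 16 − 1 = 15.
91.9473397239 ÷ 15 = 6.1298226483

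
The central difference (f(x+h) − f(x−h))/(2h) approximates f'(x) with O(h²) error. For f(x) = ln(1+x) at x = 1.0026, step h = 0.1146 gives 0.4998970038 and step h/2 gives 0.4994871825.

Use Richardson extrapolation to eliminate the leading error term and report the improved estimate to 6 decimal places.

0.499351

Leading term ∝ h^2; use weight 4 = 2^2.
Top: 4(0.4994871825) − (0.4998970038) = 1.4980517262
Denominator 4 − 1 = 3.
Extrapolated: 1.4980517262 / 3 = 0.4993505754
Correction |R − A(h/2)| = 1.366e-04; gap |A(h/2) − A(h)| = 4.098e-04.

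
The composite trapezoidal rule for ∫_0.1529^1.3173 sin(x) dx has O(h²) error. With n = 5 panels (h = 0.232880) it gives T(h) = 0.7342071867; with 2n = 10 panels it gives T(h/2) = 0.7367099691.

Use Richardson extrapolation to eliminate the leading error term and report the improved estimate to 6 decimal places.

0.737544

With r = 2 the leading error scales as h^2, so the weight is 2^2 = 4.
Numerator 4*A(h/2) − A(h) = 4*0.7367099691 − 0.7342071867 = 2.2126326897
Denominator 4 − 1 = 3.
2.2126326897 ÷ 3 = 0.7375442299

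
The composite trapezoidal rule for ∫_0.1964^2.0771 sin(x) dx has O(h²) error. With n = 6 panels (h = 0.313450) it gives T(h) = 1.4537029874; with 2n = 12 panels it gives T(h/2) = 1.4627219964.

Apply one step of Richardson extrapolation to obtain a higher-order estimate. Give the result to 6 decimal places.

1.465728

r = 2, so 2^r = 4.
Difference of the inputs: 1.4627219964 − 1.4537029874 = 0.0090190090
Correction (A(h/2) − A(h))/(4 − 1) = 0.0090190090/3 = 0.0030063363
R = 1.4627219964 + 0.0030063363 = 1.4657283327
Shift from A(h/2): +0.0030063363.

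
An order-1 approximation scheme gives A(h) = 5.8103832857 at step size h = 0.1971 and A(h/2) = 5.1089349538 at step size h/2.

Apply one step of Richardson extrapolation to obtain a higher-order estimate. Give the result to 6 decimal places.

4.407487

The method has order 1: 2^1 = 2.
2 × 5.1089349538 = 10.2178699076; 10.2178699076 − 5.8103832857 = 4.4074866219
Denominator 2 − 1 = 1.
So the Richardson estimate is 4.4074866219.
Correction |R − A(h/2)| = 7.014e-01; gap |A(h/2) − A(h)| = 7.014e-01.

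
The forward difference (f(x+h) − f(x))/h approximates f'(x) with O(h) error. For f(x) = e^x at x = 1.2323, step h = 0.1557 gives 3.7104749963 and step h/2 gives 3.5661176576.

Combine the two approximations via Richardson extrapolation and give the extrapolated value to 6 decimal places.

With r = 1 the leading error scales as h^1, so the weight is 2^1 = 2.
2*3.5661176576 − 3.7104749963 = 3.4217603189
Divide by 2^1 − 1 = 1.
(2*3.5661176576 − 3.7104749963)/(2 − 1) = 3.4217603189
Correction |R − A(h/2)| = 1.444e-01; gap |A(h/2) − A(h)| = 1.444e-01.

3.421760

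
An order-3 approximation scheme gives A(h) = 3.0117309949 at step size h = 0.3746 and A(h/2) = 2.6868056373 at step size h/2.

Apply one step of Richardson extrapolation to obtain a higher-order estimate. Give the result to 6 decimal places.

2.640388

With r = 3 the leading error scales as h^3, so the weight is 2^3 = 8.
Weighted: 21.4944450984 − 3.0117309949 = 18.4827141035
Divide by 2^3 − 1 = 7.
Extrapolated: 18.4827141035 / 7 = 2.6403877291
Gap between inputs: 3.249e-01; correction applied: −0.0464179082.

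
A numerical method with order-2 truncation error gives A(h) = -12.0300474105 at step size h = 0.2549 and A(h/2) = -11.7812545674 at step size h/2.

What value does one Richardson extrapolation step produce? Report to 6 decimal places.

-11.698324

r = 2, so 2^r = 4.
Numerator 4×A(h/2) − A(h) = 4×(-11.7812545674) − (-12.0300474105) = -35.0949708591
(4×(-11.7812545674) − (-12.0300474105))/(4 − 1) = -11.6983236197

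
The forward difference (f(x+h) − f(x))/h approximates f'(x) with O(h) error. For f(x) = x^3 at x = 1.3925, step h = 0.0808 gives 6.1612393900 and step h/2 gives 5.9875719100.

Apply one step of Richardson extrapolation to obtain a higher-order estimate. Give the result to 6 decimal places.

5.813904

Method order is 1; weight 2^1 = 2.
2×5.9875719100 − 6.1612393900 = 5.8139044300
Denominator 2 − 1 = 1.
Result: 5.8139044300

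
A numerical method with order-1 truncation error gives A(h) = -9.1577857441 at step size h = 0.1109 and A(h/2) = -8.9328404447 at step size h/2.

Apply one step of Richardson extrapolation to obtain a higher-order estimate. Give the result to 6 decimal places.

-8.707895

Method order is 1; weight 2^1 = 2.
Top: 2(-8.9328404447) − (-9.1577857441) = -8.7078951453
Divide by 2^1 − 1 = 1.
Result: -8.7078951453
Shift from A(h/2): +0.2249452994.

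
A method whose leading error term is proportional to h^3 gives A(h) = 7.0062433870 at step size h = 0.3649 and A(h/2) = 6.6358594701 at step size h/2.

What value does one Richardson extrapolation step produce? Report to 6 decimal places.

The method has order 3: 2^3 = 8.
8*6.6358594701 − 7.0062433870 = 46.0806323738
Divide by 2^3 − 1 = 7.
(8*6.6358594701 − 7.0062433870)/(8 − 1) = 6.5829474820

6.582947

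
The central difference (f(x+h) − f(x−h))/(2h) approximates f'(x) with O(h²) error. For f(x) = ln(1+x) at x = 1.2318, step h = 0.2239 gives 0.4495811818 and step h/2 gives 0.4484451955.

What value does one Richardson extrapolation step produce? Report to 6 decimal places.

Error is O(h^2); halving h shrinks it by 2^2 = 4.
4·0.4484451955 = 1.7937807820; 1.7937807820 − 0.4495811818 = 1.3441996002
Divide by 2^2 − 1 = 3.
(4·0.4484451955 − 0.4495811818)/(4 − 1) = 0.4480665334

0.448067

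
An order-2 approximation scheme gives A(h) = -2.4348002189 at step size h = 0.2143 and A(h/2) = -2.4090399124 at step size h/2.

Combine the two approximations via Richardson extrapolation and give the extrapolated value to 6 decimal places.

-2.400453

Order 2 gives 2^r = 4 and 2^r − 1 = 3.
4×(-2.4090399124) = -9.6361596496; (-9.6361596496) − (-2.4348002189) = -7.2013594307
Extrapolated: (-7.2013594307) / 3 = -2.4004531436
Correction |R − A(h/2)| = 8.587e-03; gap |A(h/2) − A(h)| = 2.576e-02.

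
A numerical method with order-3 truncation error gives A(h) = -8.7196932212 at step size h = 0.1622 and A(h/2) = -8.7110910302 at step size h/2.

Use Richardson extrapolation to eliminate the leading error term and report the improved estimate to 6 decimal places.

r = 3: numerator weight 8, denominator 7.
Weighted: (-69.6887282416) − (-8.7196932212) = -60.9690350204
Divide by 2^3 − 1 = 7.
Result: -8.7098621458
Gap between inputs: 8.602e-03; correction applied: +0.0012288844.

-8.709862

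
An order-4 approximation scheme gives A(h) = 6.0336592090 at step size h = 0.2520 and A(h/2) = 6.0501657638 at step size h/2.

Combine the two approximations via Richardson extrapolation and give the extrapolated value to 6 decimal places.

6.051266

Method order is 4; weight 2^4 = 16.
Weighted: 96.8026522208 − 6.0336592090 = 90.7689930118
R = 90.7689930118/15 = 6.0512662008
Gap between inputs: 1.651e-02; correction applied: +0.0011004370.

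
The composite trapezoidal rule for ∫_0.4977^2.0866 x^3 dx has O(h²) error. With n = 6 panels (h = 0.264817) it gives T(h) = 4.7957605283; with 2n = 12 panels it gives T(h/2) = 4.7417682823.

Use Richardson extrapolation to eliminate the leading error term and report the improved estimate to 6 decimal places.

Method order is 2; weight 2^2 = 4.
Numerator 4 × A(h/2) − A(h) = 4 × 4.7417682823 − 4.7957605283 = 14.1713126009
Extrapolated: 14.1713126009 / 3 = 4.7237708670

4.723771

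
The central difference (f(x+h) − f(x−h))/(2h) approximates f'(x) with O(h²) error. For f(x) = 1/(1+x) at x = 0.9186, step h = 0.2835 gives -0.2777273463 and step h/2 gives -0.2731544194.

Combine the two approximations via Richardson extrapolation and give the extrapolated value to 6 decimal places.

Leading term ∝ h^2; use weight 4 = 2^2.
Numerator 4·A(h/2) − A(h) = 4·(-0.2731544194) − (-0.2777273463) = -0.8148903313
Denominator 4 − 1 = 3.
So the Richardson estimate is -0.2716301104.
Shift from A(h/2): +0.0015243090.

-0.271630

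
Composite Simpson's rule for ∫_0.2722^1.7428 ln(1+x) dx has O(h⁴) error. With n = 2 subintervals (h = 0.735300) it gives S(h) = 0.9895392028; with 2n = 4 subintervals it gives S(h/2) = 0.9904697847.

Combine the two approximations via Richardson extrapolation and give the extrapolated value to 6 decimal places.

0.990532

r = 4: numerator weight 16, denominator 15.
2^4*A(h/2) = 15.8475165552; minus A(h) gives 14.8579773524.
14.8579773524 ÷ 15 = 0.9905318235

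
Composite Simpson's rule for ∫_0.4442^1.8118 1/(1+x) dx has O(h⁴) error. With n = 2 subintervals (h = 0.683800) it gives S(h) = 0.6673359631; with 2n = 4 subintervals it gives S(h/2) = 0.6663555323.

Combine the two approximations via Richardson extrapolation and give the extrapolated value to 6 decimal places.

r = 4, so 2^r = 16.
16·0.6663555323 = 10.6616885168; 10.6616885168 − 0.6673359631 = 9.9943525537
Divide by 2^4 − 1 = 15.
Result: 0.6662901702

0.666290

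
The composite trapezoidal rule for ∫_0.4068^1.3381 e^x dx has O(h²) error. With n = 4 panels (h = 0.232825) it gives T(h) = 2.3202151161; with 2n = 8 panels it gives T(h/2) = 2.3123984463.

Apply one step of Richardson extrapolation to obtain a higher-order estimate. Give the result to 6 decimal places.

Order 2 gives 2^r = 4 and 2^r − 1 = 3.
4 × 2.3123984463 = 9.2495937852; 9.2495937852 − 2.3202151161 = 6.9293786691
Divide by 2^2 − 1 = 3.
Extrapolated: 6.9293786691 / 3 = 2.3097928897

2.309793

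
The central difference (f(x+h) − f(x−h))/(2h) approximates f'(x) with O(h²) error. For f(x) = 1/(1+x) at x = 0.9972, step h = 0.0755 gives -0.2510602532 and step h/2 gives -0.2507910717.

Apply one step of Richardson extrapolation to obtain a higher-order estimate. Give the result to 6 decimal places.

-0.250701

With r = 2 the leading error scales as h^2, so the weight is 2^2 = 4.
Weighted: (-1.0031642868) − (-0.2510602532) = -0.7521040336
R = (-0.7521040336)/3 = -0.2507013445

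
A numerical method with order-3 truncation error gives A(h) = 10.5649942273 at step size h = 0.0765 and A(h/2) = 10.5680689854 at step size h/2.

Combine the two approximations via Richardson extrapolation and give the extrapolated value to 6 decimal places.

Leading term ∝ h^3; use weight 8 = 2^3.
Numerator 8·A(h/2) − A(h) = 8·10.5680689854 − 10.5649942273 = 73.9795576559
Divide by 2^3 − 1 = 7.
R = 73.9795576559/7 = 10.5685082366

10.568508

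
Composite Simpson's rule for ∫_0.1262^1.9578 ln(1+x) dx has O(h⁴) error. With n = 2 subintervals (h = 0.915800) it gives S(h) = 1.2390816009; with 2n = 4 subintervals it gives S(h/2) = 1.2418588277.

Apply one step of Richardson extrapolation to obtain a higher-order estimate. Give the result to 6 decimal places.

1.242044

r = 4: numerator weight 16, denominator 15.
A(h/2) − A(h) = 1.2418588277 − 1.2390816009 = 0.0027772268
Divide by 2^4 − 1 = 15: 0.0027772268/15 = 0.0001851485
R = 1.2418588277 + 0.0001851485 = 1.2420439762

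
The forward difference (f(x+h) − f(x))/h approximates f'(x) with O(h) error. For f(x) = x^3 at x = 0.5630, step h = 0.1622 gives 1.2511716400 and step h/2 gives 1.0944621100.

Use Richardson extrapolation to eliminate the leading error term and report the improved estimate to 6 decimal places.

0.937753

The method has order 1: 2^1 = 2.
Difference of the inputs: 1.0944621100 − 1.2511716400 = -0.1567095300
Divide by 2^1 − 1 = 1: (-0.1567095300)/1 = -0.1567095300
R = 1.0944621100 − 0.1567095300 = 0.9377525800
Shift from A(h/2): −0.1567095300.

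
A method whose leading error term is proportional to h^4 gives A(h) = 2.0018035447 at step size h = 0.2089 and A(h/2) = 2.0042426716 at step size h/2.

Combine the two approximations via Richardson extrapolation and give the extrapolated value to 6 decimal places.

2.004405

Order 4 gives 2^r = 16 and 2^r − 1 = 15.
A(h/2) − A(h) = 2.0042426716 − 2.0018035447 = 0.0024391269
Correction (A(h/2) − A(h))/(16 − 1) = 0.0024391269/15 = 0.0001626085
R = A(h/2) + (A(h/2) − A(h))/15 = 2.0042426716 + 0.0001626085 = 2.0044052801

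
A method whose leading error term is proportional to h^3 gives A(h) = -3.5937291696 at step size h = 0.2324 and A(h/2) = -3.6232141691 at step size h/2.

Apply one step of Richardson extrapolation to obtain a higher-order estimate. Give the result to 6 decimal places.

Method order is 3; weight 2^3 = 8.
Difference of the inputs: -3.6232141691 − (-3.5937291696) = -0.0294849995
Correction (A(h/2) − A(h))/(8 − 1) = (-0.0294849995)/7 = -0.0042121428
R = A(h/2) + (A(h/2) − A(h))/7 = -3.6232141691 − 0.0042121428 = -3.6274263119
Gap between inputs: 2.948e-02; correction applied: −0.0042121428.

-3.627426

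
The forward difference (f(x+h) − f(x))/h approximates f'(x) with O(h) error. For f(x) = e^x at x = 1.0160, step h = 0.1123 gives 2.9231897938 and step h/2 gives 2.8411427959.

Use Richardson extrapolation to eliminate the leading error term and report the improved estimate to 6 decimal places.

Error is O(h^1); halving h shrinks it by 2^1 = 2.
A(h/2) − A(h) = 2.8411427959 − 2.9231897938 = -0.0820469979
Correction (A(h/2) − A(h))/(2 − 1) = (-0.0820469979)/1 = -0.0820469979
R = A(h/2) + (A(h/2) − A(h))/1 = 2.8411427959 − 0.0820469979 = 2.7590957980
Shift from A(h/2): −0.0820469979.

2.759096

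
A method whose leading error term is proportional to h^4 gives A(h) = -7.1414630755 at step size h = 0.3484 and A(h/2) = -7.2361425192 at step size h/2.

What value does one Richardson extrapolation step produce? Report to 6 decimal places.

-7.242454

Error is O(h^4); halving h shrinks it by 2^4 = 16.
Numerator 16×A(h/2) − A(h) = 16×(-7.2361425192) − (-7.1414630755) = -108.6368172317
Divide by 2^4 − 1 = 15.
(16×(-7.2361425192) − (-7.1414630755))/(16 − 1) = -7.2424544821
Gap between inputs: 9.468e-02; correction applied: −0.0063119629.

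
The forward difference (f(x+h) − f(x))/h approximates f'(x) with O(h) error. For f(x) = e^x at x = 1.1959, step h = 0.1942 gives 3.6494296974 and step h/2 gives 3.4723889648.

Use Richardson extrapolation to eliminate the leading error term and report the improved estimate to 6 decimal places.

r = 1, so 2^r = 2.
Weighted: 6.9447779296 − 3.6494296974 = 3.2953482322
3.2953482322 ÷ 1 = 3.2953482322

3.295348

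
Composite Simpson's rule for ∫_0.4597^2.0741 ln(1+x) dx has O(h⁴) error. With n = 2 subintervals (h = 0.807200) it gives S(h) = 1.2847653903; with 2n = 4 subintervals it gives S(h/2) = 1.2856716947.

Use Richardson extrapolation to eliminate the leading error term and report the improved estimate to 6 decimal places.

r = 4, so 2^r = 16.
16 × 1.2856716947 = 20.5707471152; subtract 1.2847653903 → 19.2859817249
Denominator 16 − 1 = 15.
Result: 1.2857321150

1.285732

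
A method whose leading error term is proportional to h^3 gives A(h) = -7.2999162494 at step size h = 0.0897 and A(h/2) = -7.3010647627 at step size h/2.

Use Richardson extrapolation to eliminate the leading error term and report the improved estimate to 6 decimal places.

Order 3 gives 2^r = 8 and 2^r − 1 = 7.
8 × (-7.3010647627) = -58.4085181016; (-58.4085181016) − (-7.2999162494) = -51.1086018522
Extrapolated: (-51.1086018522) / 7 = -7.3012288360

-7.301229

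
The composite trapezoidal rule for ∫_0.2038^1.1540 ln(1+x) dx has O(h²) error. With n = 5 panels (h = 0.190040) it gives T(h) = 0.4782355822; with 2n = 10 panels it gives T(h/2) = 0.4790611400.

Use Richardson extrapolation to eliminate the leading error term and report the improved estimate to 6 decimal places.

Leading term ∝ h^2; use weight 4 = 2^2.
4·0.4790611400 = 1.9162445600; 1.9162445600 − 0.4782355822 = 1.4380089778
Divide by 2^2 − 1 = 3.
R = 1.4380089778/3 = 0.4793363259

0.479336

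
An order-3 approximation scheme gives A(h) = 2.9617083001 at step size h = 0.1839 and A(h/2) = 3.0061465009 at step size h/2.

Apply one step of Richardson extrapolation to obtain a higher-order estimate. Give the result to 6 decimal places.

r = 3, so 2^r = 8.
8 × 3.0061465009 − 2.9617083001 = 21.0874637071
Divide by 2^3 − 1 = 7.
Result: 3.0124948153
Shift from A(h/2): +0.0063483144.

3.012495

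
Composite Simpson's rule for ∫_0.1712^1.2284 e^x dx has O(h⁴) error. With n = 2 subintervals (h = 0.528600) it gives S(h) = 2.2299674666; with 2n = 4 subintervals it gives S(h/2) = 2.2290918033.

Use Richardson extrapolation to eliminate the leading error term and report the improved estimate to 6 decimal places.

2.229033

Leading term ∝ h^4; use weight 16 = 2^4.
Numerator 16 × A(h/2) − A(h) = 16 × 2.2290918033 − 2.2299674666 = 33.4355013862
Denominator 16 − 1 = 15.
So the Richardson estimate is 2.2290334257.
Shift from A(h/2): −0.0000583776.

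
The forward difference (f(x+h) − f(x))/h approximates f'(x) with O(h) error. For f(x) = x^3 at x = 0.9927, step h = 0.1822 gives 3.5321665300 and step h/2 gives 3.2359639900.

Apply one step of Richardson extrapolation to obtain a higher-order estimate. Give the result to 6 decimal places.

With r = 1 the leading error scales as h^1, so the weight is 2^1 = 2.
2·3.2359639900 = 6.4719279800; subtract 3.5321665300 → 2.9397614500
(2·3.2359639900 − 3.5321665300)/(2 − 1) = 2.9397614500
Gap between inputs: 2.962e-01; correction applied: −0.2962025400.

2.939761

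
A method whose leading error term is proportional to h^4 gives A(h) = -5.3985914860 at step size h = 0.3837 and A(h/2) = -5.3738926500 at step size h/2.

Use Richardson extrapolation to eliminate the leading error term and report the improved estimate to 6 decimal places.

-5.372246

Leading term ∝ h^4; use weight 16 = 2^4.
2^4*A(h/2) = -85.9822824000; minus A(h) gives -80.5836909140.
Divide by 2^4 − 1 = 15.
(16*(-5.3738926500) − (-5.3985914860))/(16 − 1) = -5.3722460609
Shift from A(h/2): +0.0016465891.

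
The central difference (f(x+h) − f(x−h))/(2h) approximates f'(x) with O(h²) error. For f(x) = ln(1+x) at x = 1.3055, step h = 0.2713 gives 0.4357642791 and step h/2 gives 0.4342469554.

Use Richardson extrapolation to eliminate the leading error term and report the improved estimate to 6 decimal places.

Leading term ∝ h^2; use weight 4 = 2^2.
Weighted: 1.7369878216 − 0.4357642791 = 1.3012235425
Denominator 4 − 1 = 3.
So the Richardson estimate is 0.4337411808.
Correction |R − A(h/2)| = 5.058e-04; gap |A(h/2) − A(h)| = 1.517e-03.

0.433741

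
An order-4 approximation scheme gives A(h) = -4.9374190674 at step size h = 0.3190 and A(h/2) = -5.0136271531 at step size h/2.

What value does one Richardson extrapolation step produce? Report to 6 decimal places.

-5.018708

Error is O(h^4); halving h shrinks it by 2^4 = 16.
16·(-5.0136271531) = -80.2180344496; subtract (-4.9374190674) → -75.2806153822
R = (-75.2806153822)/15 = -5.0187076921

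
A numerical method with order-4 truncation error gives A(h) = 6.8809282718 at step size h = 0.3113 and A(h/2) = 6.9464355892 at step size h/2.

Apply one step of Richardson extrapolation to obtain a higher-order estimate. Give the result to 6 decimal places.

6.950803

Method order is 4; weight 2^4 = 16.
2^4*A(h/2) = 111.1429694272; minus A(h) gives 104.2620411554.
Divide by 2^4 − 1 = 15.
So the Richardson estimate is 6.9508027437.
Correction |R − A(h/2)| = 4.367e-03; gap |A(h/2) − A(h)| = 6.551e-02.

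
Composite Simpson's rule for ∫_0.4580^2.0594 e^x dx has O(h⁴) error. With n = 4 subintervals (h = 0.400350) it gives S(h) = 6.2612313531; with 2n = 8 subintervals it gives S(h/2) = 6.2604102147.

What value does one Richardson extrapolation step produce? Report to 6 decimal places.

6.260355

Method order is 4; weight 2^4 = 16.
Difference of the inputs: 6.2604102147 − 6.2612313531 = -0.0008211384
Correction (A(h/2) − A(h))/(16 − 1) = (-0.0008211384)/15 = -0.0000547426
R = 6.2604102147 − 0.0000547426 = 6.2603554721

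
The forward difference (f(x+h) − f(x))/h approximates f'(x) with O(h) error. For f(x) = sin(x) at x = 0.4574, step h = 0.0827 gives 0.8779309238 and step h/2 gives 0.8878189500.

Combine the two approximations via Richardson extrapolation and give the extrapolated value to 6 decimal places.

0.897707

Leading term ∝ h^1; use weight 2 = 2^1.
Weighted: 1.7756379000 − 0.8779309238 = 0.8977069762
Denominator 2 − 1 = 1.
Result: 0.8977069762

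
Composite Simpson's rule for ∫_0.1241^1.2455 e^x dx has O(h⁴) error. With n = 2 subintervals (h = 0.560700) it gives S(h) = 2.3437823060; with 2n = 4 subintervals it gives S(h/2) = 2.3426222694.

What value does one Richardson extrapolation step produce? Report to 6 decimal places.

The method has order 4: 2^4 = 16.
Weighted: 37.4819563104 − 2.3437823060 = 35.1381740044
Extrapolated: 35.1381740044 / 15 = 2.3425449336
Shift from A(h/2): −0.0000773358.

2.342545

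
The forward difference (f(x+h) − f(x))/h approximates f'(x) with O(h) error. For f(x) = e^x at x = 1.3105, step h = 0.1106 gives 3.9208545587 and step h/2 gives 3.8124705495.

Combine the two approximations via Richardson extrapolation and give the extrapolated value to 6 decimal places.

3.704087

With r = 1 the leading error scales as h^1, so the weight is 2^1 = 2.
Difference of the inputs: 3.8124705495 − 3.9208545587 = -0.1083840092
Divide by 2^1 − 1 = 1: (-0.1083840092)/1 = -0.1083840092
R = A(h/2) + (A(h/2) − A(h))/1 = 3.8124705495 − 0.1083840092 = 3.7040865403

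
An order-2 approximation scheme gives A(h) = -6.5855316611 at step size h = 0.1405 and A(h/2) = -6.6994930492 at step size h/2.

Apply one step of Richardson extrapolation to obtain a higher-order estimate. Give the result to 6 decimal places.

-6.737480

The method has order 2: 2^2 = 4.
4*(-6.6994930492) = -26.7979721968; (-26.7979721968) − (-6.5855316611) = -20.2124405357
(-20.2124405357) ÷ 3 = -6.7374801786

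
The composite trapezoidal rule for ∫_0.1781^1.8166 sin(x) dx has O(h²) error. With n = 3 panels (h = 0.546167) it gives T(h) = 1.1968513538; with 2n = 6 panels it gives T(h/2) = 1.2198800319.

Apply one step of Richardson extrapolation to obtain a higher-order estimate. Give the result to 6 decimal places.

1.227556

Leading term ∝ h^2; use weight 4 = 2^2.
4 × 1.2198800319 = 4.8795201276; 4.8795201276 − 1.1968513538 = 3.6826687738
3.6826687738 ÷ 3 = 1.2275562579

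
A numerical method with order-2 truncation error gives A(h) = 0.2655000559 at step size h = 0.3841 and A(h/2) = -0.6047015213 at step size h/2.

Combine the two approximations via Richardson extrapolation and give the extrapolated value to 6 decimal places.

-0.894769

r = 2: numerator weight 4, denominator 3.
Numerator 4·A(h/2) − A(h) = 4·(-0.6047015213) − 0.2655000559 = -2.6843061411
Denominator 4 − 1 = 3.
Result: -0.8947687137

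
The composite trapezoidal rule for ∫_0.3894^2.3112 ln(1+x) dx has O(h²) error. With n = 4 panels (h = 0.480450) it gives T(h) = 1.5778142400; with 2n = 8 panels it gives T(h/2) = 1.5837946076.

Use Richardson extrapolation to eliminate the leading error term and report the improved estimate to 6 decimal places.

1.585788

Order 2 gives 2^r = 4 and 2^r − 1 = 3.
Weighted: 6.3351784304 − 1.5778142400 = 4.7573641904
Denominator 4 − 1 = 3.
Result: 1.5857880635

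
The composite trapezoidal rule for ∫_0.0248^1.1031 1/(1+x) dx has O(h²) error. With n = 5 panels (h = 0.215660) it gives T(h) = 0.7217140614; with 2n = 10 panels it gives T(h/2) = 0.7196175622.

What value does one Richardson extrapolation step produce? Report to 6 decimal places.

r = 2: numerator weight 4, denominator 3.
Weighted: 2.8784702488 − 0.7217140614 = 2.1567561874
Extrapolated: 2.1567561874 / 3 = 0.7189187291

0.718919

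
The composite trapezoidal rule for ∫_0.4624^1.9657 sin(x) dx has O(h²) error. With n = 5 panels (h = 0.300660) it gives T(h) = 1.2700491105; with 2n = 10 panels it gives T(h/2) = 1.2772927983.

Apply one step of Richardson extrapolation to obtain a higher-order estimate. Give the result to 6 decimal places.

With r = 2 the leading error scales as h^2, so the weight is 2^2 = 4.
4×1.2772927983 = 5.1091711932; subtract 1.2700491105 → 3.8391220827
Denominator 4 − 1 = 3.
Extrapolated: 3.8391220827 / 3 = 1.2797073609

1.279707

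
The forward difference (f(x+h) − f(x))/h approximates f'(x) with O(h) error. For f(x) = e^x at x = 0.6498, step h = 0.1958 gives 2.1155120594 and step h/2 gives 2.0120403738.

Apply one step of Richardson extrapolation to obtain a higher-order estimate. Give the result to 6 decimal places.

1.908569

Error is O(h^1); halving h shrinks it by 2^1 = 2.
Weighted: 4.0240807476 − 2.1155120594 = 1.9085686882
1.9085686882 ÷ 1 = 1.9085686882
Correction |R − A(h/2)| = 1.035e-01; gap |A(h/2) − A(h)| = 1.035e-01.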